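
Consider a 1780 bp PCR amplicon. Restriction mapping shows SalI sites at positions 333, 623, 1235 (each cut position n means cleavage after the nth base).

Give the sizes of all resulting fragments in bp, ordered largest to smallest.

Linear molecule, 3 cuts → 4 fragments:
  333 − 0 = 333 bp
  623 − 333 = 290 bp
  1235 − 623 = 612 bp
  1780 − 1235 = 545 bp
Sorted largest to smallest: 612, 545, 333, 290 bp.

612, 545, 333, 290 bp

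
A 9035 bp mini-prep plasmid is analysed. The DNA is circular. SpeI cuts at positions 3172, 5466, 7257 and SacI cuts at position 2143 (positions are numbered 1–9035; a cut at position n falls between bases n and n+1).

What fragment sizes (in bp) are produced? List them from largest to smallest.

3921, 2294, 1791, 1029 bp

Combined cut positions (sorted): 2143, 3172, 5466, 7257.
Circular molecule, 4 cuts → 4 fragments:
  3172 − 2143 = 1029 bp
  5466 − 3172 = 2294 bp
  7257 − 5466 = 1791 bp
  wrap: 9035 − 7257 + 2143 = 3921 bp
Sorted largest to smallest: 3921, 2294, 1791, 1029 bp.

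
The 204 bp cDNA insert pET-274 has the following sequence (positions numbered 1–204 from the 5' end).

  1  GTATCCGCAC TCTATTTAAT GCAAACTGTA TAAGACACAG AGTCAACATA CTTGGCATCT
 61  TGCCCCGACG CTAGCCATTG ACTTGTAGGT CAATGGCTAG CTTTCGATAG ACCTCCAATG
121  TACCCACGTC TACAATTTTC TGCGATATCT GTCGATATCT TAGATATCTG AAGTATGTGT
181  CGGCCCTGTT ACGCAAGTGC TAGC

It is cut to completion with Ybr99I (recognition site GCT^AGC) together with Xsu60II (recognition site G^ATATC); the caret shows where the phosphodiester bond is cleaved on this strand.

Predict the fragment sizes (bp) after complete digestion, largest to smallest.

Ybr99I sites (GCTAGC) start at positions 70, 96, 199.
Ybr99I cuts after base 3 of each site, so after positions 72, 98, 201.
Xsu60II sites (GATATC) start at positions 144, 154, 163.
Xsu60II cuts after the first base of each site, so after positions 144, 154, 163.
Combined cut positions: 72, 98, 144, 154, 163, 201.
Linear molecule, 6 cuts → 7 fragments:
  1–72 → 72 bp
  73–98 → 26 bp
  99–144 → 46 bp
  145–154 → 10 bp
  155–163 → 9 bp
  164–201 → 38 bp
  202–204 → 3 bp
Sorted largest to smallest: 72, 46, 38, 26, 10, 9, 3 bp.

72, 46, 38, 26, 10, 9, 3 bp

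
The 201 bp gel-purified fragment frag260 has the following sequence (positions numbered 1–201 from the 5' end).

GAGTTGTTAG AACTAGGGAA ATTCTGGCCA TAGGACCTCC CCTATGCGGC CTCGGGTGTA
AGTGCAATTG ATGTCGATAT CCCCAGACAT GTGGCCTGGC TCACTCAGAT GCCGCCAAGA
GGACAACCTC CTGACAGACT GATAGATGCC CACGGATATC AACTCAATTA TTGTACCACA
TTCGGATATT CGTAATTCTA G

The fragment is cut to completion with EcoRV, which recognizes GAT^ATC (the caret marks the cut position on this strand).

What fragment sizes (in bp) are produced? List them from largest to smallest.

EcoRV sites (GATATC) start at positions 76, 155.
EcoRV cuts after base 3 of each site, so after positions 78, 157.
Linear molecule, 2 cuts → 3 fragments:
  1–78 → 78 bp
  79–157 → 79 bp
  158–201 → 44 bp
Sorted largest to smallest: 79, 78, 44 bp.

79, 78, 44 bp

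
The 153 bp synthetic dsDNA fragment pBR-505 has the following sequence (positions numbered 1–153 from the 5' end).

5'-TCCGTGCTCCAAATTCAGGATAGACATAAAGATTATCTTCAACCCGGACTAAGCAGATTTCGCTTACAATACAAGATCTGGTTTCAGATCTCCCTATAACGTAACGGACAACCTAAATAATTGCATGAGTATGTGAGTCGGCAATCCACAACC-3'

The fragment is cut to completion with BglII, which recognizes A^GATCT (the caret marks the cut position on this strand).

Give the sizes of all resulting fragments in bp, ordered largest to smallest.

BglII sites (AGATCT) start at positions 74, 86.
BglII cuts after the first base of each site, so after positions 74, 86.
Linear molecule, 2 cuts → 3 fragments:
  1–74 → 74 bp
  75–86 → 12 bp
  87–153 → 67 bp
Sorted largest to smallest: 74, 67, 12 bp.

74, 67, 12 bp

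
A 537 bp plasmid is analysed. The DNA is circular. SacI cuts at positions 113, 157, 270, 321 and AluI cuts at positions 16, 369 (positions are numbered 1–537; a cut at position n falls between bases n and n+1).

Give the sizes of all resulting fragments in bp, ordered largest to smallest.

Combined cut positions (sorted): 16, 113, 157, 270, 321, 369.
Circular molecule, 6 cuts → 6 fragments:
  113 − 16 = 97 bp
  157 − 113 = 44 bp
  270 − 157 = 113 bp
  321 − 270 = 51 bp
  369 − 321 = 48 bp
  wrap: 537 − 369 + 16 = 184 bp
Sorted largest to smallest: 184, 113, 97, 51, 48, 44 bp.

184, 113, 97, 51, 48, 44 bp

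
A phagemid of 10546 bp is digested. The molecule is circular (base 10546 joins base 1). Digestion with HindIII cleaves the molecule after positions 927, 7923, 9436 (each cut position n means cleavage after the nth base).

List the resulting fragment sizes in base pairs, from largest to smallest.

Circular molecule, 3 cuts → 3 fragments:
  7923 − 927 = 6996 bp
  9436 − 7923 = 1513 bp
  wrap: 10546 − 9436 + 927 = 2037 bp
Sorted largest to smallest: 6996, 2037, 1513 bp.

6996, 2037, 1513 bp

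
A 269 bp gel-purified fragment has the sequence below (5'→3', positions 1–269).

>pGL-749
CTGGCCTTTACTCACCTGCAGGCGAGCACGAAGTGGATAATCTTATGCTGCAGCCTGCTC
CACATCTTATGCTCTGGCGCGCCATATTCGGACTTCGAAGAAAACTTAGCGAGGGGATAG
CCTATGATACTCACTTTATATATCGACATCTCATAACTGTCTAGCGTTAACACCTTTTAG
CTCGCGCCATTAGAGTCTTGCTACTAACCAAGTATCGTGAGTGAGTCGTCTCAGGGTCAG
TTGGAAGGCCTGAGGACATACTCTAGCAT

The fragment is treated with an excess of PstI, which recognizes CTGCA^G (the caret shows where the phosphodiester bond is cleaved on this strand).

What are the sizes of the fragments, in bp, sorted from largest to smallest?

PstI sites (CTGCAG) start at positions 16, 48.
PstI cuts after base 5 of each site (before the last base), so after positions 20, 52.
Linear molecule, 2 cuts → 3 fragments:
  1–20 → 20 bp
  21–52 → 32 bp
  53–269 → 217 bp
Sorted largest to smallest: 217, 32, 20 bp.

217, 32, 20 bp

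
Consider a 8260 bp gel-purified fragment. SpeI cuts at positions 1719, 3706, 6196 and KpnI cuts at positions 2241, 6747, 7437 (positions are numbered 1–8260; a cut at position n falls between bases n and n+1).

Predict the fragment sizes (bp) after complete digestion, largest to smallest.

2490, 1719, 1465, 823, 690, 551, 522 bp

Combined cut positions (sorted): 1719, 2241, 3706, 6196, 6747, 7437.
Linear molecule, 6 cuts → 7 fragments:
  1719 − 0 = 1719 bp
  2241 − 1719 = 522 bp
  3706 − 2241 = 1465 bp
  6196 − 3706 = 2490 bp
  6747 − 6196 = 551 bp
  7437 − 6747 = 690 bp
  8260 − 7437 = 823 bp
Sorted largest to smallest: 2490, 1719, 1465, 823, 690, 551, 522 bp.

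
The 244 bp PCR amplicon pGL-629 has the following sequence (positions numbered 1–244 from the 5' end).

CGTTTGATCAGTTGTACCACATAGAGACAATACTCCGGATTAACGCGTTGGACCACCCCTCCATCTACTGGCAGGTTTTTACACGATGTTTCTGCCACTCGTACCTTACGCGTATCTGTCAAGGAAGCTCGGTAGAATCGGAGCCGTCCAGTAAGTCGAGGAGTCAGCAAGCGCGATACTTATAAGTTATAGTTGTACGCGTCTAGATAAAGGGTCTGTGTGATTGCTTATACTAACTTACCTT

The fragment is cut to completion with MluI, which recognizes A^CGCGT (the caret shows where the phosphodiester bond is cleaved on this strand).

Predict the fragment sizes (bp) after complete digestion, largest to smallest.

89, 65, 47, 43 bp

MluI sites (ACGCGT) start at positions 43, 108, 197.
MluI cuts after the first base of each site, so after positions 43, 108, 197.
Linear molecule, 3 cuts → 4 fragments:
  1–43 → 43 bp
  44–108 → 65 bp
  109–197 → 89 bp
  198–244 → 47 bp
Sorted largest to smallest: 89, 65, 47, 43 bp.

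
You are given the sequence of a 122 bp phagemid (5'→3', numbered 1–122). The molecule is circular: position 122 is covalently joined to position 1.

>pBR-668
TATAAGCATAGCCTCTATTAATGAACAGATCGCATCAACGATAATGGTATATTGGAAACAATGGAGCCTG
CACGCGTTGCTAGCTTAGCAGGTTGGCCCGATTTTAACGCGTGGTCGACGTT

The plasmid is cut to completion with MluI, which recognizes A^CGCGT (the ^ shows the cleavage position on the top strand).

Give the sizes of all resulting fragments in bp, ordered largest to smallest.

MluI sites (ACGCGT) start at positions 72, 107.
MluI cuts after the first base of each site, so after positions 72, 107.
Circular molecule, 2 cuts → 2 fragments:
  73–107 → 35 bp
  108–122 then 1–72 → 15 + 72 = 87 bp
Sorted largest to smallest: 87, 35 bp.

87, 35 bp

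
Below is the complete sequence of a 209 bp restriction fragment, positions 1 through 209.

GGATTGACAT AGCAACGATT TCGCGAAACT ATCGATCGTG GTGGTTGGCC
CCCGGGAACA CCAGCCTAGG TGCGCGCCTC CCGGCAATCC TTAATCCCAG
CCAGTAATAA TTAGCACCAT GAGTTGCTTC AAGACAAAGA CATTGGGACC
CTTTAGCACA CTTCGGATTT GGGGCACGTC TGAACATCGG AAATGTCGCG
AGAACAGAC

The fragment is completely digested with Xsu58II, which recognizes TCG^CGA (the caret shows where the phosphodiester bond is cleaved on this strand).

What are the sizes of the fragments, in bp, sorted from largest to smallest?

Xsu58II sites (TCGCGA) start at positions 21, 196.
Xsu58II cuts after base 3 of each site, so after positions 23, 198.
Linear molecule, 2 cuts → 3 fragments:
  1–23 → 23 bp
  24–198 → 175 bp
  199–209 → 11 bp
Sorted largest to smallest: 175, 23, 11 bp.

175, 23, 11 bp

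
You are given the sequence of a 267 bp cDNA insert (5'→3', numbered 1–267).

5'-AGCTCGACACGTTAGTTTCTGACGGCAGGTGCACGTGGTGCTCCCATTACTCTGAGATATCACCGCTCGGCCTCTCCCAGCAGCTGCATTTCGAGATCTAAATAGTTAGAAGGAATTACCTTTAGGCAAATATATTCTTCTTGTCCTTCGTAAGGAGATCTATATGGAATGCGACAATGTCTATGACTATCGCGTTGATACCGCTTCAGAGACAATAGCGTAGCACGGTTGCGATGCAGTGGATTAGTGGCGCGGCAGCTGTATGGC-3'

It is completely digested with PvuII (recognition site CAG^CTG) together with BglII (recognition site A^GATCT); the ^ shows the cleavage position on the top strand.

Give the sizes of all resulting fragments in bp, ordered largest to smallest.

PvuII sites (CAGCTG) start at positions 81, 256.
PvuII cuts after base 3 of each site, so after positions 83, 258.
BglII sites (AGATCT) start at positions 94, 156.
BglII cuts after the first base of each site, so after positions 94, 156.
Combined cut positions: 83, 94, 156, 258.
Linear molecule, 4 cuts → 5 fragments:
  1–83 → 83 bp
  84–94 → 11 bp
  95–156 → 62 bp
  157–258 → 102 bp
  259–267 → 9 bp
Sorted largest to smallest: 102, 83, 62, 11, 9 bp.

102, 83, 62, 11, 9 bp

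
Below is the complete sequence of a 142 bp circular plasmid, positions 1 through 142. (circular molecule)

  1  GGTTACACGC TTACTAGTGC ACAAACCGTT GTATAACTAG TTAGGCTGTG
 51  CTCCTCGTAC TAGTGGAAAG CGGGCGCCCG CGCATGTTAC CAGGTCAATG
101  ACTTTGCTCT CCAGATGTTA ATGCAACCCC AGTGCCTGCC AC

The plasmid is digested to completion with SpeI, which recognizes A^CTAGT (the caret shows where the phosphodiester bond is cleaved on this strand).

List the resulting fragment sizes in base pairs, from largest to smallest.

SpeI sites (ACTAGT) start at positions 13, 36, 59.
SpeI cuts after the first base of each site, so after positions 13, 36, 59.
Circular molecule, 3 cuts → 3 fragments:
  14–36 → 23 bp
  37–59 → 23 bp
  60–142 then 1–13 → 83 + 13 = 96 bp
Sorted largest to smallest: 96, 23, 23 bp.

96, 23, 23 bp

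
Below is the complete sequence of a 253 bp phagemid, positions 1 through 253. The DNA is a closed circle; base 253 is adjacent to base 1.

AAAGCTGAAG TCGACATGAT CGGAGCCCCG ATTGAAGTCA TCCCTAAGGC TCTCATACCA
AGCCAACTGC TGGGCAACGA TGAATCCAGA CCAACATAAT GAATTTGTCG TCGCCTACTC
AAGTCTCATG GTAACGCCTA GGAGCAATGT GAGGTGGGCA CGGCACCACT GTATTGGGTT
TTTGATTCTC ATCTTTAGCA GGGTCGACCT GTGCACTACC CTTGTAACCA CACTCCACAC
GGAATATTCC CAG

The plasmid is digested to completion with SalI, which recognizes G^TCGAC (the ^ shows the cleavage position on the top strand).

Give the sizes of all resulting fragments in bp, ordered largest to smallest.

SalI sites (GTCGAC) start at positions 10, 203.
SalI cuts after the first base of each site, so after positions 10, 203.
Circular molecule, 2 cuts → 2 fragments:
  11–203 → 193 bp
  204–253 then 1–10 → 50 + 10 = 60 bp
Sorted largest to smallest: 193, 60 bp.

193, 60 bp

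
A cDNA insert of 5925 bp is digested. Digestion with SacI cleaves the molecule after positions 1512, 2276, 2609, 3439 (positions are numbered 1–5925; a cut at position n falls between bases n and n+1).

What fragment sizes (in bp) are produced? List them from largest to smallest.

Linear molecule, 4 cuts → 5 fragments:
  1512 − 0 = 1512 bp
  2276 − 1512 = 764 bp
  2609 − 2276 = 333 bp
  3439 − 2609 = 830 bp
  5925 − 3439 = 2486 bp
Sorted largest to smallest: 2486, 1512, 830, 764, 333 bp.

2486, 1512, 830, 764, 333 bp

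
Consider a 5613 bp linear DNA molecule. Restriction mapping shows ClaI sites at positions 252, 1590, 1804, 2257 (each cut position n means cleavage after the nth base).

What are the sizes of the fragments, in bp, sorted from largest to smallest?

Linear molecule, 4 cuts → 5 fragments:
  252 − 0 = 252 bp
  1590 − 252 = 1338 bp
  1804 − 1590 = 214 bp
  2257 − 1804 = 453 bp
  5613 − 2257 = 3356 bp
Sorted largest to smallest: 3356, 1338, 453, 252, 214 bp.

3356, 1338, 453, 252, 214 bp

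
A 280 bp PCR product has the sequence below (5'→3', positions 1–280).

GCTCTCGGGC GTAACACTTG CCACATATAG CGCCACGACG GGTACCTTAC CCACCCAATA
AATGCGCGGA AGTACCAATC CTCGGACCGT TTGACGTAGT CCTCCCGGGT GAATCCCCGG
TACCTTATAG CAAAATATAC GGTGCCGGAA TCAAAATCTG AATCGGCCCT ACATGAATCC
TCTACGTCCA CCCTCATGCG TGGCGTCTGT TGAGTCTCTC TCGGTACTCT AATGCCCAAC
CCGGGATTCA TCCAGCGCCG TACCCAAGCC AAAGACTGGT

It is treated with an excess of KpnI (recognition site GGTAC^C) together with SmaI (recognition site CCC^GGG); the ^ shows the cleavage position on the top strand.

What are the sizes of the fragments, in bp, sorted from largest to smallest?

119, 61, 45, 38, 17 bp

KpnI sites (GGTACC) start at positions 41, 119.
KpnI cuts after base 5 of each site (before the last base), so after positions 45, 123.
SmaI sites (CCCGGG) start at positions 104, 240.
SmaI cuts after base 3 of each site, so after positions 106, 242.
Combined cut positions: 45, 106, 123, 242.
Linear molecule, 4 cuts → 5 fragments:
  1–45 → 45 bp
  46–106 → 61 bp
  107–123 → 17 bp
  124–242 → 119 bp
  243–280 → 38 bp
Sorted largest to smallest: 119, 61, 45, 38, 17 bp.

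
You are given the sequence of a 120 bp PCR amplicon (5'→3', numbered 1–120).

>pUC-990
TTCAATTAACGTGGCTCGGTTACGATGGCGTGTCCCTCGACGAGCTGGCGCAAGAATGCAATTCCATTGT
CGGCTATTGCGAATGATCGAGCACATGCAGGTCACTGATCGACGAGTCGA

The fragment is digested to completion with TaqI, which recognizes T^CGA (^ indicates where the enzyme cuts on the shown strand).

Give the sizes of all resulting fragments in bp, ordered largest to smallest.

50, 37, 22, 8, 3 bp

TaqI sites (TCGA) start at positions 37, 87, 109, 117.
TaqI cuts after the first base of each site, so after positions 37, 87, 109, 117.
Linear molecule, 4 cuts → 5 fragments:
  1–37 → 37 bp
  38–87 → 50 bp
  88–109 → 22 bp
  110–117 → 8 bp
  118–120 → 3 bp
Sorted largest to smallest: 50, 37, 22, 8, 3 bp.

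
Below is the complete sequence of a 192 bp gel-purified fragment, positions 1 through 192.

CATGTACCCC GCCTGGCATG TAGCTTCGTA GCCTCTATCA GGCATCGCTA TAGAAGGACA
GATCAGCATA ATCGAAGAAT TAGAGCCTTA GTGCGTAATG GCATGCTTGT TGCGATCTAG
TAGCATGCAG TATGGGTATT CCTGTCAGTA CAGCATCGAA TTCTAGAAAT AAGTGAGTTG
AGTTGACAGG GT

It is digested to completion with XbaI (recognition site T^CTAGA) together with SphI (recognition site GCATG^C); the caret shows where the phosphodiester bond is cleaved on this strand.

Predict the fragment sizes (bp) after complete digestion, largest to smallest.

105, 35, 30, 22 bp

The XbaI site (TCTAGA) starts at position 162.
XbaI cuts after the first base of each site, so after position 162.
SphI sites (GCATGC) start at positions 101, 123.
SphI cuts after base 5 of each site (before the last base), so after positions 105, 127.
Combined cut positions: 105, 127, 162.
Linear molecule, 3 cuts → 4 fragments:
  1–105 → 105 bp
  106–127 → 22 bp
  128–162 → 35 bp
  163–192 → 30 bp
Sorted largest to smallest: 105, 35, 30, 22 bp.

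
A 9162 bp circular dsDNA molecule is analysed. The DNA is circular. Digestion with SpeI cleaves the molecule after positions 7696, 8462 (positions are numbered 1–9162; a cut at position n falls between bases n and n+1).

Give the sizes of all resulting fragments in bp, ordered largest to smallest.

8396, 766 bp

Circular molecule, 2 cuts → 2 fragments:
  8462 − 7696 = 766 bp
  wrap: 9162 − 8462 + 7696 = 8396 bp
Sorted largest to smallest: 8396, 766 bp.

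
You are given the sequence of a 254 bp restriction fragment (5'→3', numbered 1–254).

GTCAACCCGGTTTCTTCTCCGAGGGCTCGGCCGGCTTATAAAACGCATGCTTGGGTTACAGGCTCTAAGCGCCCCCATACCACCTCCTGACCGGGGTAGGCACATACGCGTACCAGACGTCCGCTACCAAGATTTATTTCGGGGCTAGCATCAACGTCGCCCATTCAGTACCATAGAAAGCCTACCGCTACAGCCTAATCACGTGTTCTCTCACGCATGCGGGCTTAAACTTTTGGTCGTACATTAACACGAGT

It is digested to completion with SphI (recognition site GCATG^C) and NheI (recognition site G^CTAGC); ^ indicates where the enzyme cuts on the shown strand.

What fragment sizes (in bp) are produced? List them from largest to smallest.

SphI sites (GCATGC) start at positions 45, 215.
SphI cuts after base 5 of each site (before the last base), so after positions 49, 219.
The NheI site (GCTAGC) starts at position 144.
NheI cuts after the first base of each site, so after position 144.
Combined cut positions: 49, 144, 219.
Linear molecule, 3 cuts → 4 fragments:
  1–49 → 49 bp
  50–144 → 95 bp
  145–219 → 75 bp
  220–254 → 35 bp
Sorted largest to smallest: 95, 75, 49, 35 bp.

95, 75, 49, 35 bp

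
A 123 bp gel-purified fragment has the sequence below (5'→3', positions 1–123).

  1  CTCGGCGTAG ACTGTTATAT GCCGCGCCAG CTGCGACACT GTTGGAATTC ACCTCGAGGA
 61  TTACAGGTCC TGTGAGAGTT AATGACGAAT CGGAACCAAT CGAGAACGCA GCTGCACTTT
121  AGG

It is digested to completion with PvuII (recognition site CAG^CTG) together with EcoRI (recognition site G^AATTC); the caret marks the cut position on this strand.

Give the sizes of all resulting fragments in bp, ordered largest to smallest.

66, 30, 15, 12 bp

PvuII sites (CAGCTG) start at positions 28, 109.
PvuII cuts after base 3 of each site, so after positions 30, 111.
The EcoRI site (GAATTC) starts at position 45.
EcoRI cuts after the first base of each site, so after position 45.
Combined cut positions: 30, 45, 111.
Linear molecule, 3 cuts → 4 fragments:
  1–30 → 30 bp
  31–45 → 15 bp
  46–111 → 66 bp
  112–123 → 12 bp
Sorted largest to smallest: 66, 30, 15, 12 bp.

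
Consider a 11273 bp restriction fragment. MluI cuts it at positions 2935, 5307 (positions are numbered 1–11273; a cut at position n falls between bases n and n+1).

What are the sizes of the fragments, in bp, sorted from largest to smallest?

Linear molecule, 2 cuts → 3 fragments:
  2935 − 0 = 2935 bp
  5307 − 2935 = 2372 bp
  11273 − 5307 = 5966 bp
Sorted largest to smallest: 5966, 2935, 2372 bp.

5966, 2935, 2372 bp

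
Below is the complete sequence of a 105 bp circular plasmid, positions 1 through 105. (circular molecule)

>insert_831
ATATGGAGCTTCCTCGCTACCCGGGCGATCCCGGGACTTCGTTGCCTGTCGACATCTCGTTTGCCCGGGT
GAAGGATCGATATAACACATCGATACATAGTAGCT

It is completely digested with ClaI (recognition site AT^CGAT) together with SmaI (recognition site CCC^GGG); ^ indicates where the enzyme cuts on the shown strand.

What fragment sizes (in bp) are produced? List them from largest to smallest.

37, 34, 13, 11, 10 bp

ClaI sites (ATCGAT) start at positions 76, 89.
ClaI cuts after base 2 of each site, so after positions 77, 90.
SmaI sites (CCCGGG) start at positions 20, 30, 64.
SmaI cuts after base 3 of each site, so after positions 22, 32, 66.
Combined cut positions: 22, 32, 66, 77, 90.
Circular molecule, 5 cuts → 5 fragments:
  23–32 → 10 bp
  33–66 → 34 bp
  67–77 → 11 bp
  78–90 → 13 bp
  91–105 then 1–22 → 15 + 22 = 37 bp
Sorted largest to smallest: 37, 34, 13, 11, 10 bp.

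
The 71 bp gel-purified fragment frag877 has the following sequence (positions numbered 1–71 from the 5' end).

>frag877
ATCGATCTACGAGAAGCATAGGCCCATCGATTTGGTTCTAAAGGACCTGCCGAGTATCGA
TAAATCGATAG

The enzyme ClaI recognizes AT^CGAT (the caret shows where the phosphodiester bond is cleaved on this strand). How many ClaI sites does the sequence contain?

4

ATCGAT occurs starting at positions 1, 26, 56, 64.
ClaI cuts at 4 sites.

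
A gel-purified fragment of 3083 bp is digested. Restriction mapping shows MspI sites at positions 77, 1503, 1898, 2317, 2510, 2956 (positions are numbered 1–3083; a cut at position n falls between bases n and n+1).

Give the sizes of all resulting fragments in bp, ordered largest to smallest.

Linear molecule, 6 cuts → 7 fragments:
  77 − 0 = 77 bp
  1503 − 77 = 1426 bp
  1898 − 1503 = 395 bp
  2317 − 1898 = 419 bp
  2510 − 2317 = 193 bp
  2956 − 2510 = 446 bp
  3083 − 2956 = 127 bp
Sorted largest to smallest: 1426, 446, 419, 395, 193, 127, 77 bp.

1426, 446, 419, 395, 193, 127, 77 bp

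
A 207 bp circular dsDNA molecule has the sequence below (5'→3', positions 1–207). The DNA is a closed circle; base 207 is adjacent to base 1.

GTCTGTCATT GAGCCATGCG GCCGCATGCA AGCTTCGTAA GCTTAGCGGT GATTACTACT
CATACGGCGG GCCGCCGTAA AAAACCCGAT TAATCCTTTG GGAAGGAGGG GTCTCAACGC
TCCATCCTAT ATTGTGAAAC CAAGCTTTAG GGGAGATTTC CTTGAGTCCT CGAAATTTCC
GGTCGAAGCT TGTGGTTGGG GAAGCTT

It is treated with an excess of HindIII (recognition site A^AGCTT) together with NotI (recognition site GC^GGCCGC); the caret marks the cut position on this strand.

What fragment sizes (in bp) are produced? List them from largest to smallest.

103, 44, 24, 16, 11, 9 bp

HindIII sites (AAGCTT) start at positions 30, 39, 142, 186, 202.
HindIII cuts after the first base of each site, so after positions 30, 39, 142, 186, 202.
The NotI site (GCGGCCGC) starts at position 18.
NotI cuts after base 2 of each site, so after position 19.
Combined cut positions: 19, 30, 39, 142, 186, 202.
Circular molecule, 6 cuts → 6 fragments:
  20–30 → 11 bp
  31–39 → 9 bp
  40–142 → 103 bp
  143–186 → 44 bp
  187–202 → 16 bp
  203–207 then 1–19 → 5 + 19 = 24 bp
Sorted largest to smallest: 103, 44, 24, 16, 11, 9 bp.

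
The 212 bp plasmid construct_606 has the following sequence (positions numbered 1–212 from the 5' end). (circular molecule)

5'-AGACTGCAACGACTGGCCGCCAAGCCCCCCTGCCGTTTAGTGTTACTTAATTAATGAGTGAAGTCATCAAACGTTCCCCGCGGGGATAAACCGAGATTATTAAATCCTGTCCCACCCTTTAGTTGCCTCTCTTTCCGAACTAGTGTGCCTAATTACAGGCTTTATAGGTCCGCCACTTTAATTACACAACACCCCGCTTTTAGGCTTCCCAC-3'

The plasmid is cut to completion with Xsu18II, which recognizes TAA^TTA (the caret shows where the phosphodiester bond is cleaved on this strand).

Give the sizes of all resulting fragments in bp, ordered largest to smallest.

Xsu18II sites (TAATTA) start at positions 48, 150, 179.
Xsu18II cuts after base 3 of each site, so after positions 50, 152, 181.
Circular molecule, 3 cuts → 3 fragments:
  51–152 → 102 bp
  153–181 → 29 bp
  182–212 then 1–50 → 31 + 50 = 81 bp
Sorted largest to smallest: 102, 81, 29 bp.

102, 81, 29 bp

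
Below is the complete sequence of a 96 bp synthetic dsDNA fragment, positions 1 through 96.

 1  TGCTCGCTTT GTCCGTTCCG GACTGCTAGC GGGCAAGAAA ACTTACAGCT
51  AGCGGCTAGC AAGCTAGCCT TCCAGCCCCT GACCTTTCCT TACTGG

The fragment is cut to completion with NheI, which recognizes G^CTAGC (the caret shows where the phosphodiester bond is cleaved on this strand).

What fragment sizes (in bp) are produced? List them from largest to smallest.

33, 25, 23, 8, 7 bp

NheI sites (GCTAGC) start at positions 25, 48, 55, 63.
NheI cuts after the first base of each site, so after positions 25, 48, 55, 63.
Linear molecule, 4 cuts → 5 fragments:
  1–25 → 25 bp
  26–48 → 23 bp
  49–55 → 7 bp
  56–63 → 8 bp
  64–96 → 33 bp
Sorted largest to smallest: 33, 25, 23, 8, 7 bp.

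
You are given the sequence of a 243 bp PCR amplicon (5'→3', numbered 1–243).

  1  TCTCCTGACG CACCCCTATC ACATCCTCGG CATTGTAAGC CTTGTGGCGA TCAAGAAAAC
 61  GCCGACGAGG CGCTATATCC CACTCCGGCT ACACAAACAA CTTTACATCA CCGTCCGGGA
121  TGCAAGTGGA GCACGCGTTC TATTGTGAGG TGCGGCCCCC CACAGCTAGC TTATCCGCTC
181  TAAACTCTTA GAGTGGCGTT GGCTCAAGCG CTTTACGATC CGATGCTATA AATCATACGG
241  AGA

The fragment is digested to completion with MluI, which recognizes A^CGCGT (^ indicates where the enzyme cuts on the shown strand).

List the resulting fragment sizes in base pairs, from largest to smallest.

133, 110 bp

The MluI site (ACGCGT) starts at position 133.
MluI cuts after the first base of each site, so after position 133.
Linear molecule, 1 cut → 2 fragments:
  1–133 → 133 bp
  134–243 → 110 bp
Sorted largest to smallest: 133, 110 bp.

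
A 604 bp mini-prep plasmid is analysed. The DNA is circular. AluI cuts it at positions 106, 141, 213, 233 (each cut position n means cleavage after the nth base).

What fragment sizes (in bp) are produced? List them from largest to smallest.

Circular molecule, 4 cuts → 4 fragments:
  141 − 106 = 35 bp
  213 − 141 = 72 bp
  233 − 213 = 20 bp
  wrap: 604 − 233 + 106 = 477 bp
Sorted largest to smallest: 477, 72, 35, 20 bp.

477, 72, 35, 20 bp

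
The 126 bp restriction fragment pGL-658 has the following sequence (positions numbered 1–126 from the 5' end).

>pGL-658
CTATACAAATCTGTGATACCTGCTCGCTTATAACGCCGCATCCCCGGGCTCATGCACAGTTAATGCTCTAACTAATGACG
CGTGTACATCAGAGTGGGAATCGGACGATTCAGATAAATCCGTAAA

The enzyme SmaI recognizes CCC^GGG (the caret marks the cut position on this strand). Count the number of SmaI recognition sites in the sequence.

CCCGGG occurs starting at position 43.
SmaI cuts at 1 site.

1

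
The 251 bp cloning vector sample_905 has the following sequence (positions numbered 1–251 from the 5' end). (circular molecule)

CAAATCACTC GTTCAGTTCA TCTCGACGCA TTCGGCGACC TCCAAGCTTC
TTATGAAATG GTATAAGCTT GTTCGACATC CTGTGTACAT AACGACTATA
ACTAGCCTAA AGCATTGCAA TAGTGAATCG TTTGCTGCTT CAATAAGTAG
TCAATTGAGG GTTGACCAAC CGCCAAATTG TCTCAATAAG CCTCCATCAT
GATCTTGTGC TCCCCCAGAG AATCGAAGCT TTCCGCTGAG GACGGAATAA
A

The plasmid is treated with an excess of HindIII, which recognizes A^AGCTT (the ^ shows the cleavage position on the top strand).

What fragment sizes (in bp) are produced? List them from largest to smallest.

HindIII sites (AAGCTT) start at positions 44, 65, 226.
HindIII cuts after the first base of each site, so after positions 44, 65, 226.
Circular molecule, 3 cuts → 3 fragments:
  45–65 → 21 bp
  66–226 → 161 bp
  227–251 then 1–44 → 25 + 44 = 69 bp
Sorted largest to smallest: 161, 69, 21 bp.

161, 69, 21 bp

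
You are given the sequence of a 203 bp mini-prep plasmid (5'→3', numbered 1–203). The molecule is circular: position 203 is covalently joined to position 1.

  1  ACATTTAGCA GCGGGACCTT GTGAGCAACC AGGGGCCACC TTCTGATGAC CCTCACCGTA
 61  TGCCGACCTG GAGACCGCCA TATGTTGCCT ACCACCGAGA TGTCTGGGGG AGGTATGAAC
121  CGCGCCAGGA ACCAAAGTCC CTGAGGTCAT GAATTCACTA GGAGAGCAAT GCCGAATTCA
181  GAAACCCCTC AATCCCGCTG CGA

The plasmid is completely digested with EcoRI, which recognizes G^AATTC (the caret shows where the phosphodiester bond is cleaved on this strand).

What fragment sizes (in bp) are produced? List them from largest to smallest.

180, 23 bp

EcoRI sites (GAATTC) start at positions 151, 174.
EcoRI cuts after the first base of each site, so after positions 151, 174.
Circular molecule, 2 cuts → 2 fragments:
  152–174 → 23 bp
  175–203 then 1–151 → 29 + 151 = 180 bp
Sorted largest to smallest: 180, 23 bp.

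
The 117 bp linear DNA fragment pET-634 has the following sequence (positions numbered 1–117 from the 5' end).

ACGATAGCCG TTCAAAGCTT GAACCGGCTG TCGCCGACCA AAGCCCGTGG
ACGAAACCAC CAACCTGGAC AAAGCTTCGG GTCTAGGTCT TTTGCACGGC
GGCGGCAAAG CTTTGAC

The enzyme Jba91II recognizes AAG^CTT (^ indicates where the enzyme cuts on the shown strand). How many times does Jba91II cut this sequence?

AAGCTT occurs starting at positions 15, 72, 108.
Jba91II cuts at 3 sites.

3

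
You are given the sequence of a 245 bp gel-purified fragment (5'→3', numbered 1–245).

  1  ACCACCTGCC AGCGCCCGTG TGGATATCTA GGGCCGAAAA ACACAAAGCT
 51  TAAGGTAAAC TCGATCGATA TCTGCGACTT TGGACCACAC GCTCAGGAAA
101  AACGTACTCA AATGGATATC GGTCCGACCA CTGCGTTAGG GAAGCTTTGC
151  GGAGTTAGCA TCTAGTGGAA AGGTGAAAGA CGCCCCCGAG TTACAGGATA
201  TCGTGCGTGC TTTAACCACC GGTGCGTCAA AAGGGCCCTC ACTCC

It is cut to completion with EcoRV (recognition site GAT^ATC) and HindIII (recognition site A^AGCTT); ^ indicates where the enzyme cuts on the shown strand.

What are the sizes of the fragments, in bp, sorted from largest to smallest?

57, 48, 46, 25, 25, 23, 21 bp

EcoRV sites (GATATC) start at positions 23, 67, 115, 197.
EcoRV cuts after base 3 of each site, so after positions 25, 69, 117, 199.
HindIII sites (AAGCTT) start at positions 46, 142.
HindIII cuts after the first base of each site, so after positions 46, 142.
Combined cut positions: 25, 46, 69, 117, 142, 199.
Linear molecule, 6 cuts → 7 fragments:
  1–25 → 25 bp
  26–46 → 21 bp
  47–69 → 23 bp
  70–117 → 48 bp
  118–142 → 25 bp
  143–199 → 57 bp
  200–245 → 46 bp
Sorted largest to smallest: 57, 48, 46, 25, 25, 23, 21 bp.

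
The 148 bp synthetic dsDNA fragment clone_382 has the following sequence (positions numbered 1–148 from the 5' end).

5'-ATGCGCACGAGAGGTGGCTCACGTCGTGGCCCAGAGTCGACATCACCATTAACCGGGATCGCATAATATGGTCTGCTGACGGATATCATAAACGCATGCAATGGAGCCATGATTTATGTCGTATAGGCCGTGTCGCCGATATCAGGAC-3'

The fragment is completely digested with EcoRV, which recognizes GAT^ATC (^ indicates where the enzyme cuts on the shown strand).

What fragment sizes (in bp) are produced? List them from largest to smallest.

84, 56, 8 bp

EcoRV sites (GATATC) start at positions 82, 138.
EcoRV cuts after base 3 of each site, so after positions 84, 140.
Linear molecule, 2 cuts → 3 fragments:
  1–84 → 84 bp
  85–140 → 56 bp
  141–148 → 8 bp
Sorted largest to smallest: 84, 56, 8 bp.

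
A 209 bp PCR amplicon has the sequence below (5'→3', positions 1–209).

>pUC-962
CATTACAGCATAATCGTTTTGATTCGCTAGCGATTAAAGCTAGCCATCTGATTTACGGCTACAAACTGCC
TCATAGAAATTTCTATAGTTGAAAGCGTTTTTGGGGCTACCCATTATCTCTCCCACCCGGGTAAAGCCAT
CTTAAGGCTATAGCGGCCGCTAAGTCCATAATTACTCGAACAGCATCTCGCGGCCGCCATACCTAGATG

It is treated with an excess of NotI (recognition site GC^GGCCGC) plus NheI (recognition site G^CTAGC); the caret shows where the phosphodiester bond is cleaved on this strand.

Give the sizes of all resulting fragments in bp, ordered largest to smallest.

NotI sites (GCGGCCGC) start at positions 153, 190.
NotI cuts after base 2 of each site, so after positions 154, 191.
NheI sites (GCTAGC) start at positions 26, 39.
NheI cuts after the first base of each site, so after positions 26, 39.
Combined cut positions: 26, 39, 154, 191.
Linear molecule, 4 cuts → 5 fragments:
  1–26 → 26 bp
  27–39 → 13 bp
  40–154 → 115 bp
  155–191 → 37 bp
  192–209 → 18 bp
Sorted largest to smallest: 115, 37, 26, 18, 13 bp.

115, 37, 26, 18, 13 bp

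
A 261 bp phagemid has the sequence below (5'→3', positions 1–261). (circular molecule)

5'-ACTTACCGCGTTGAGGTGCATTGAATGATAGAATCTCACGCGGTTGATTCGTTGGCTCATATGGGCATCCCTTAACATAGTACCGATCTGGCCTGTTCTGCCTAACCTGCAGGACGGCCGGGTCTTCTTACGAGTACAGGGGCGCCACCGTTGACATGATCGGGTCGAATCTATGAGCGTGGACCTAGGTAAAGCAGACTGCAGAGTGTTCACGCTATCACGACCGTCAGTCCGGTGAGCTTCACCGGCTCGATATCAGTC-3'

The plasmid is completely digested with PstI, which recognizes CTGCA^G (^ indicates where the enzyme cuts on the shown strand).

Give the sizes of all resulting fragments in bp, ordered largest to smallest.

PstI sites (CTGCAG) start at positions 107, 199.
PstI cuts after base 5 of each site (before the last base), so after positions 111, 203.
Circular molecule, 2 cuts → 2 fragments:
  112–203 → 92 bp
  204–261 then 1–111 → 58 + 111 = 169 bp
Sorted largest to smallest: 169, 92 bp.

169, 92 bp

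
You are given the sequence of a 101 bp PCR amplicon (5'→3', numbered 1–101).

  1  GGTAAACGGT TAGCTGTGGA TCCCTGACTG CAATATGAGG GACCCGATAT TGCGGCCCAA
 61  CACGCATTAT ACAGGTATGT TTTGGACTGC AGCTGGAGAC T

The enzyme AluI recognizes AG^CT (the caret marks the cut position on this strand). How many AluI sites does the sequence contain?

2

AGCT occurs starting at positions 12, 91.
AluI cuts at 2 sites.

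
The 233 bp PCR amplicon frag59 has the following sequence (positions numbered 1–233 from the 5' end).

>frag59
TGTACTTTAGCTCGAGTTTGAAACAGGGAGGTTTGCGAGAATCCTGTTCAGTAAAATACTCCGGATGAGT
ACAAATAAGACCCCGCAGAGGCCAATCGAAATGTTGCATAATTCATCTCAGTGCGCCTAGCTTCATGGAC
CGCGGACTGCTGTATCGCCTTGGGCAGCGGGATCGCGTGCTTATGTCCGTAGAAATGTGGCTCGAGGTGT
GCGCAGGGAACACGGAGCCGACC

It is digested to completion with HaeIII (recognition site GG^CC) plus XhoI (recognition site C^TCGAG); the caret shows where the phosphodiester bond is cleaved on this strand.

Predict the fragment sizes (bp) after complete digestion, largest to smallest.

The HaeIII site (GGCC) starts at position 90.
HaeIII cuts after base 2 of each site, so after position 91.
XhoI sites (CTCGAG) start at positions 11, 201.
XhoI cuts after the first base of each site, so after positions 11, 201.
Combined cut positions: 11, 91, 201.
Linear molecule, 3 cuts → 4 fragments:
  1–11 → 11 bp
  12–91 → 80 bp
  92–201 → 110 bp
  202–233 → 32 bp
Sorted largest to smallest: 110, 80, 32, 11 bp.

110, 80, 32, 11 bp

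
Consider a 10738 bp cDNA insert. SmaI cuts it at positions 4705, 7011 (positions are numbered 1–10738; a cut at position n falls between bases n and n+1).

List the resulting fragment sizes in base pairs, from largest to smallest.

Linear molecule, 2 cuts → 3 fragments:
  4705 − 0 = 4705 bp
  7011 − 4705 = 2306 bp
  10738 − 7011 = 3727 bp
Sorted largest to smallest: 4705, 3727, 2306 bp.

4705, 3727, 2306 bp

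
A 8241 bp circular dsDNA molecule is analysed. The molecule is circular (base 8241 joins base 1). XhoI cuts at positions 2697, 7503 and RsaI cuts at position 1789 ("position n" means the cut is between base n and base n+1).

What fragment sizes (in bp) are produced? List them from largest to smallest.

4806, 2527, 908 bp

Combined cut positions (sorted): 1789, 2697, 7503.
Circular molecule, 3 cuts → 3 fragments:
  2697 − 1789 = 908 bp
  7503 − 2697 = 4806 bp
  wrap: 8241 − 7503 + 1789 = 2527 bp
Sorted largest to smallest: 4806, 2527, 908 bp.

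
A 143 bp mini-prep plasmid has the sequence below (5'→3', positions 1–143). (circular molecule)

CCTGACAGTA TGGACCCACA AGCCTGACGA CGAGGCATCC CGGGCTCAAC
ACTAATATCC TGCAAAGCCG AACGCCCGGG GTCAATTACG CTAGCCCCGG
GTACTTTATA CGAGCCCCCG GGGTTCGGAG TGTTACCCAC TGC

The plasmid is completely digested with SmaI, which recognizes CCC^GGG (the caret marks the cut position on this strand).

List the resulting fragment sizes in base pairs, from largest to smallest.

65, 36, 21, 21 bp

SmaI sites (CCCGGG) start at positions 39, 75, 96, 117.
SmaI cuts after base 3 of each site, so after positions 41, 77, 98, 119.
Circular molecule, 4 cuts → 4 fragments:
  42–77 → 36 bp
  78–98 → 21 bp
  99–119 → 21 bp
  120–143 then 1–41 → 24 + 41 = 65 bp
Sorted largest to smallest: 65, 36, 21, 21 bp.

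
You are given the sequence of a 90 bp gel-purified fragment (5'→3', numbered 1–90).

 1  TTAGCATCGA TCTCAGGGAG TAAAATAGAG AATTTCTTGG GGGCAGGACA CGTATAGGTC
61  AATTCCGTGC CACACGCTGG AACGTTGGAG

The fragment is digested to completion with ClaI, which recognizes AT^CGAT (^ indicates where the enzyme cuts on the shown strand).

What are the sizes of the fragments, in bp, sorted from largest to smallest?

83, 7 bp

The ClaI site (ATCGAT) starts at position 6.
ClaI cuts after base 2 of each site, so after position 7.
Linear molecule, 1 cut → 2 fragments:
  1–7 → 7 bp
  8–90 → 83 bp
Sorted largest to smallest: 83, 7 bp.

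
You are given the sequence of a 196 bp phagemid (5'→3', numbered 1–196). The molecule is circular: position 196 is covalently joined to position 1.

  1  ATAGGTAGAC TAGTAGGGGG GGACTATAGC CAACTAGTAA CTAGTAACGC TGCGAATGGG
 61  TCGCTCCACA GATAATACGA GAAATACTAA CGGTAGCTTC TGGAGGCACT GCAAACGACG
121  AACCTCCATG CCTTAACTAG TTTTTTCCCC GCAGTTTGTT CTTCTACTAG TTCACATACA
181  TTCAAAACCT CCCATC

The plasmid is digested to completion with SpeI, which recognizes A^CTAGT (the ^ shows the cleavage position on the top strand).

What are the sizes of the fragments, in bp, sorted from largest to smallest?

96, 39, 30, 24, 7 bp

SpeI sites (ACTAGT) start at positions 9, 33, 40, 136, 166.
SpeI cuts after the first base of each site, so after positions 9, 33, 40, 136, 166.
Circular molecule, 5 cuts → 5 fragments:
  10–33 → 24 bp
  34–40 → 7 bp
  41–136 → 96 bp
  137–166 → 30 bp
  167–196 then 1–9 → 30 + 9 = 39 bp
Sorted largest to smallest: 96, 39, 30, 24, 7 bp.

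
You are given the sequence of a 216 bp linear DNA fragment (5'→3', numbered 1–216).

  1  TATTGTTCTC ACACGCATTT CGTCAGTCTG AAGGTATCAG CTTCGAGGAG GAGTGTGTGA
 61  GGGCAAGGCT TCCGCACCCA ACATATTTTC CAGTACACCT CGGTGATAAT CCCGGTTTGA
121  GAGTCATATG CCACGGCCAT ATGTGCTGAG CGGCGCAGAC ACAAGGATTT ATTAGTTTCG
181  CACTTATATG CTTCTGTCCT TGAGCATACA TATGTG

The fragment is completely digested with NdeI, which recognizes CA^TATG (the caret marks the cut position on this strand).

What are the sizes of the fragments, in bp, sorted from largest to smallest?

NdeI sites (CATATG) start at positions 125, 138, 209.
NdeI cuts after base 2 of each site, so after positions 126, 139, 210.
Linear molecule, 3 cuts → 4 fragments:
  1–126 → 126 bp
  127–139 → 13 bp
  140–210 → 71 bp
  211–216 → 6 bp
Sorted largest to smallest: 126, 71, 13, 6 bp.

126, 71, 13, 6 bp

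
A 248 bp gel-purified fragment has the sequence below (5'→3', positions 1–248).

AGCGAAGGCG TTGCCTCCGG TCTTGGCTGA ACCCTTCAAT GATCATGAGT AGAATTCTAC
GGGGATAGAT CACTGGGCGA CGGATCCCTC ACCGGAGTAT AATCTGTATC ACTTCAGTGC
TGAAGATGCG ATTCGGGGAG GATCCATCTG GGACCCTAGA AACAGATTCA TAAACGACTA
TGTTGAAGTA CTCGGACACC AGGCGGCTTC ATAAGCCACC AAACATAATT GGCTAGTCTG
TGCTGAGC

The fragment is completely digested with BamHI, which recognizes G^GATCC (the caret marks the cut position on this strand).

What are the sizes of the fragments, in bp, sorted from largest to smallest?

BamHI sites (GGATCC) start at positions 82, 140.
BamHI cuts after the first base of each site, so after positions 82, 140.
Linear molecule, 2 cuts → 3 fragments:
  1–82 → 82 bp
  83–140 → 58 bp
  141–248 → 108 bp
Sorted largest to smallest: 108, 82, 58 bp.

108, 82, 58 bp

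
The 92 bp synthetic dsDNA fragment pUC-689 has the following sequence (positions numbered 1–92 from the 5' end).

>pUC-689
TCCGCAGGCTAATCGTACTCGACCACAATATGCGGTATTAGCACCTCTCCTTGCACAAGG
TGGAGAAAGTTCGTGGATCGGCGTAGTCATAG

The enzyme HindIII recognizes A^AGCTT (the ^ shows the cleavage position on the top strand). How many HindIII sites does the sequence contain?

0

No occurrence of AAGCTT is present in the sequence.
HindIII does not cut: 0 sites.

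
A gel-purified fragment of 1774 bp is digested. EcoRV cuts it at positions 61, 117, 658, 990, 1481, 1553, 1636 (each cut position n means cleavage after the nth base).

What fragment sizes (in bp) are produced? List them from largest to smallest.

541, 491, 332, 138, 83, 72, 61, 56 bp

Linear molecule, 7 cuts → 8 fragments:
  61 − 0 = 61 bp
  117 − 61 = 56 bp
  658 − 117 = 541 bp
  990 − 658 = 332 bp
  1481 − 990 = 491 bp
  1553 − 1481 = 72 bp
  1636 − 1553 = 83 bp
  1774 − 1636 = 138 bp
Sorted largest to smallest: 541, 491, 332, 138, 83, 72, 61, 56 bp.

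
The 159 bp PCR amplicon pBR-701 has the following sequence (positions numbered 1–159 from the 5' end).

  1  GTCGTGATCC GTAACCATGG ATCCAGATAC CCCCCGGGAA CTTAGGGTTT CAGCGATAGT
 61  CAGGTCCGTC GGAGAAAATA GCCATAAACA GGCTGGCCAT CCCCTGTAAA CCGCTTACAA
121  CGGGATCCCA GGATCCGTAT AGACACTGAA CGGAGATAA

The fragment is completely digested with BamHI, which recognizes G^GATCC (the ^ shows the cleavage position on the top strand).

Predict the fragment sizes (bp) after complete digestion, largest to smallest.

BamHI sites (GGATCC) start at positions 19, 123, 131.
BamHI cuts after the first base of each site, so after positions 19, 123, 131.
Linear molecule, 3 cuts → 4 fragments:
  1–19 → 19 bp
  20–123 → 104 bp
  124–131 → 8 bp
  132–159 → 28 bp
Sorted largest to smallest: 104, 28, 19, 8 bp.

104, 28, 19, 8 bp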